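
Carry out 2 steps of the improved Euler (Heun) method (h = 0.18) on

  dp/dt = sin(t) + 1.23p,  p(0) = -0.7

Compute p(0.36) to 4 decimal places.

Heun: k1 = f(t_n, p_n); k2 = f(t_n + h, p_n + h·k1); p_{n+1} = p_n + (h/2)·(k1 + k2).
t=0.000000, p=-0.700000:
  k1 = f(0.000000, -0.700000) = -0.861000
  k2 = f(0.180000, -0.854980) = -0.872596
  p ← -0.700000 + (0.18/2)·(-0.861000 + (-0.872596)) = -0.856024
t=0.180000, p=-0.856024:
  k1 = f(0.180000, -0.856024) = -0.873879
  k2 = f(0.360000, -1.013322) = -0.894112
  p ← -0.856024 + (0.18/2)·(-0.873879 + (-0.894112)) = -1.015143
p(0.36) ≈ -1.0151

-1.0151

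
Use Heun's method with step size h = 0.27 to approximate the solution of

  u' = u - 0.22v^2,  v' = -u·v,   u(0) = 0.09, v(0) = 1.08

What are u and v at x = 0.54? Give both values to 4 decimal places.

Heun on (u,v): k1 = f(x_n, state_n); k2 = f(x_n + h, state_n + h·k1); state_{n+1} = state_n + (h/2)·(k1 + k2).
0.000000: (0.090000, 1.080000)
  k1 = (-0.166608, -0.097200)
  predictor → (0.045016, 1.053756)
  k2 = (-0.199273, -0.047436)
  → (0.040606, 1.060474)
0.270000: (0.040606, 1.060474)
  k1 = (-0.206807, -0.043062)
  predictor → (-0.015232, 1.048848)
  k2 = (-0.257250, 0.015976)
  → (-0.022042, 1.056818)
(u(0.54), v(0.54)) ≈ (-0.0220, 1.0568)

-0.0220, 1.0568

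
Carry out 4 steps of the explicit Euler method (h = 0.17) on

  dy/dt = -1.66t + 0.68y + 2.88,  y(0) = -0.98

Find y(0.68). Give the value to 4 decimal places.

0.4963

Euler: y_{n+1} = y_n + h·f(t_n, y_n).
t=0.000000, y=-0.980000: f=2.213600 → y ← -0.980000 + 0.17·2.213600 = -0.603688
t=0.170000, y=-0.603688: f=2.187292 → y ← -0.603688 + 0.17·2.187292 = -0.231848
t=0.340000, y=-0.231848: f=2.157943 → y ← -0.231848 + 0.17·2.157943 = 0.135002
t=0.510000, y=0.135002: f=2.125201 → y ← 0.135002 + 0.17·2.125201 = 0.496286
y(0.68) ≈ 0.4963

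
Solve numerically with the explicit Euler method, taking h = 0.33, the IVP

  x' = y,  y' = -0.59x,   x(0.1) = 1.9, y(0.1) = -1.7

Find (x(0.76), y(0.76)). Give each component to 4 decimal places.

Euler on (x,y): x_{n+1} = x_n + h·x', y_{n+1} = y_n + h·y'.
0.100000: (1.900000, -1.700000); f=(-1.700000, -1.121000) → (1.339000, -2.069930)
0.430000: (1.339000, -2.069930); f=(-2.069930, -0.790010) → (0.655923, -2.330633)
(x(0.76), y(0.76)) ≈ (0.6559, -2.3306)

0.6559, -2.3306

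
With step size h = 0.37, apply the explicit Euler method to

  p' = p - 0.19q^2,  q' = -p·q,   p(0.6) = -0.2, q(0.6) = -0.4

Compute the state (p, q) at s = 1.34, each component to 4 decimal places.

-0.4038, -0.4749

Euler on (p,q): p_{n+1} = p_n + h·p', q_{n+1} = q_n + h·q'.
0.600000: (-0.200000, -0.400000); f=(-0.230400, -0.080000) → (-0.285248, -0.429600)
0.970000: (-0.285248, -0.429600); f=(-0.320314, -0.122543) → (-0.403764, -0.474941)
(p(1.34), q(1.34)) ≈ (-0.4038, -0.4749)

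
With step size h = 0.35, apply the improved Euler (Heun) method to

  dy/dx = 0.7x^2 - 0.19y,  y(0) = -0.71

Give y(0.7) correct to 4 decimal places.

-0.5336

Heun: k1 = f(x_n, y_n); k2 = f(x_n + h, y_n + h·k1); y_{n+1} = y_n + (h/2)·(k1 + k2).
x=0.000000, y=-0.710000:
  k1 = f(0.000000, -0.710000) = 0.134900
  k2 = f(0.350000, -0.662785) = 0.211679
  y ← -0.710000 + (0.35/2)·(0.134900 + 0.211679) = -0.649349
x=0.350000, y=-0.649349:
  k1 = f(0.350000, -0.649349) = 0.209126
  k2 = f(0.700000, -0.576154) = 0.452469
  y ← -0.649349 + (0.35/2)·(0.209126 + 0.452469) = -0.533569
y(0.7) ≈ -0.5336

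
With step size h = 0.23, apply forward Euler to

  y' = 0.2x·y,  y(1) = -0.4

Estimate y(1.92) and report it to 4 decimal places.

-0.5084

Euler: y_{n+1} = y_n + h·f(x_n, y_n).
x=1.000000, y=-0.400000: f=-0.080000 → y ← -0.400000 + 0.23·(-0.080000) = -0.418400
x=1.230000, y=-0.418400: f=-0.102926 → y ← -0.418400 + 0.23·(-0.102926) = -0.442073
x=1.460000, y=-0.442073: f=-0.129085 → y ← -0.442073 + 0.23·(-0.129085) = -0.471763
x=1.690000, y=-0.471763: f=-0.159456 → y ← -0.471763 + 0.23·(-0.159456) = -0.508438
y(1.92) ≈ -0.5084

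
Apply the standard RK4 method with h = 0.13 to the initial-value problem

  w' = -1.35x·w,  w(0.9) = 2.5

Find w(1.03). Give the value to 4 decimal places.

2.1105

RK4: k1 = f(x_n, w_n); k2 = f(x_n + h/2, w_n + (h/2)·k1); k3 = f(x_n + h/2, w_n + (h/2)·k2); k4 = f(x_n + h, w_n + h·k3); w_{n+1} = w_n + (h/6)·(k1 + 2k2 + 2k3 + k4).
x=0.900000, w=2.500000:
  k1 = f(0.900000, 2.500000) = -3.037500
  k2 = f(0.965000, 2.302563) = -2.999663
  k3 = f(0.965000, 2.305022) = -3.002867
  k4 = f(1.030000, 2.109627) = -2.933437
  w ← 2.500000 + (0.13/6)·(k1 + 2k2 + 2k3 + k4) = 2.110520
w(1.03) ≈ 2.1105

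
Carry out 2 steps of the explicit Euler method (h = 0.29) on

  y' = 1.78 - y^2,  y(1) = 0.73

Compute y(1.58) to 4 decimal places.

Euler: y_{n+1} = y_n + h·f(x_n, y_n).
x=1.000000, y=0.730000: f=1.247100 → y ← 0.730000 + 0.29·1.247100 = 1.091659
x=1.290000, y=1.091659: f=0.588281 → y ← 1.091659 + 0.29·0.588281 = 1.262260
y(1.58) ≈ 1.2623

1.2623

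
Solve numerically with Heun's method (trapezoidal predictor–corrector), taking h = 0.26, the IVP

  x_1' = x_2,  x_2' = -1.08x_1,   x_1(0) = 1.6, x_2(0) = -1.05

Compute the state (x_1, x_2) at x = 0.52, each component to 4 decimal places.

0.8424, -1.7638

Heun on (x_1,x_2): k1 = f(x_n, state_n); k2 = f(x_n + h, state_n + h·k1); state_{n+1} = state_n + (h/2)·(k1 + k2).
0.000000: (1.600000, -1.050000)
  k1 = (-1.050000, -1.728000)
  predictor → (1.327000, -1.499280)
  k2 = (-1.499280, -1.433160)
  → (1.268594, -1.460951)
0.260000: (1.268594, -1.460951)
  k1 = (-1.460951, -1.370081)
  predictor → (0.888746, -1.817172)
  k2 = (-1.817172, -0.959846)
  → (0.842438, -1.763841)
(x_1(0.52), x_2(0.52)) ≈ (0.8424, -1.7638)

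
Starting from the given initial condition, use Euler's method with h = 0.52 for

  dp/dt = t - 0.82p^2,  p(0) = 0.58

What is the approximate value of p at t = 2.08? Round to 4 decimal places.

1.3847

Euler: p_{n+1} = p_n + h·f(t_n, p_n).
t=0.000000, p=0.580000: f=-0.275848 → p ← 0.580000 + 0.52·(-0.275848) = 0.436559
t=0.520000, p=0.436559: f=0.363721 → p ← 0.436559 + 0.52·0.363721 = 0.625694
t=1.040000, p=0.625694: f=0.718976 → p ← 0.625694 + 0.52·0.718976 = 0.999561
t=1.560000, p=0.999561: f=0.740719 → p ← 0.999561 + 0.52·0.740719 = 1.384735
p(2.08) ≈ 1.3847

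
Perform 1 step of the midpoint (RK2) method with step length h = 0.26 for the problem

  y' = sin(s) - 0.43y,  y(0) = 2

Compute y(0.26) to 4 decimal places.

1.8226

Midpoint: k1 = f(s_n, y_n); k2 = f(s_n + h/2, y_n + (h/2)·k1); y_{n+1} = y_n + h·k2.
s=0.000000, y=2.000000:
  k1 = f(0.000000, 2.000000) = -0.860000
  k2 = f(0.130000, 1.888200) = -0.682292
  y ← 2.000000 + 0.26·(-0.682292) = 1.822604
y(0.26) ≈ 1.8226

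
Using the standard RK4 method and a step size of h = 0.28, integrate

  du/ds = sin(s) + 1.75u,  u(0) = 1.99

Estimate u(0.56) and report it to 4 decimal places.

5.5188

RK4: k1 = f(s_n, u_n); k2 = f(s_n + h/2, u_n + (h/2)·k1); k3 = f(s_n + h/2, u_n + (h/2)·k2); k4 = f(s_n + h, u_n + h·k3); u_{n+1} = u_n + (h/6)·(k1 + 2k2 + 2k3 + k4).
s=0.000000, u=1.990000:
  k1 = f(0.000000, 1.990000) = 3.482500
  k2 = f(0.140000, 2.477550) = 4.475256
  k3 = f(0.140000, 2.616536) = 4.718481
  k4 = f(0.280000, 3.311175) = 6.070911
  u ← 1.990000 + (0.28/6)·(k1 + 2k2 + 2k3 + k4) = 3.293908
s=0.280000, u=3.293908:
  k1 = f(0.280000, 3.293908) = 6.040695
  k2 = f(0.420000, 4.139605) = 7.652069
  k3 = f(0.420000, 4.365198) = 8.046856
  k4 = f(0.560000, 5.547028) = 10.238485
  u ← 3.293908 + (0.28/6)·(k1 + 2k2 + 2k3 + k4) = 5.518836
u(0.56) ≈ 5.5188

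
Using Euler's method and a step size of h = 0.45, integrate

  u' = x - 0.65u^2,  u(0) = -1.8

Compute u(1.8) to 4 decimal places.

-45.4724

Euler: u_{n+1} = u_n + h·f(x_n, u_n).
x=0.000000, u=-1.800000: f=-2.106000 → u ← -1.800000 + 0.45·(-2.106000) = -2.747700
x=0.450000, u=-2.747700: f=-4.457406 → u ← -2.747700 + 0.45·(-4.457406) = -4.753533
x=0.900000, u=-4.753533: f=-13.787447 → u ← -4.753533 + 0.45·(-13.787447) = -10.957884
x=1.350000, u=-10.957884: f=-76.698894 → u ← -10.957884 + 0.45·(-76.698894) = -45.472386
u(1.8) ≈ -45.4724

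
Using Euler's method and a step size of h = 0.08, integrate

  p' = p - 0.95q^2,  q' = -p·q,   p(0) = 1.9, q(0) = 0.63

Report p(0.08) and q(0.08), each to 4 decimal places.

2.0218, 0.5342

Euler on (p,q): p_{n+1} = p_n + h·p', q_{n+1} = q_n + h·q'.
0.000000: (1.900000, 0.630000); f=(1.522945, -1.197000) → (2.021836, 0.534240)
(p(0.08), q(0.08)) ≈ (2.0218, 0.5342)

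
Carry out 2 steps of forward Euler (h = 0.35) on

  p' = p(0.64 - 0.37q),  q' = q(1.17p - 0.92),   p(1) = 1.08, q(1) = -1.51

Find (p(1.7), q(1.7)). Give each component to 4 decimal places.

Euler on (p,q): p_{n+1} = p_n + h·p', q_{n+1} = q_n + h·q'.
1.000000: (1.080000, -1.510000); f=(1.294596, -0.518836) → (1.533109, -1.691593)
1.350000: (1.533109, -1.691593); f=(1.940746, -1.478007) → (2.212370, -2.208895)
(p(1.7), q(1.7)) ≈ (2.2124, -2.2089)

2.2124, -2.2089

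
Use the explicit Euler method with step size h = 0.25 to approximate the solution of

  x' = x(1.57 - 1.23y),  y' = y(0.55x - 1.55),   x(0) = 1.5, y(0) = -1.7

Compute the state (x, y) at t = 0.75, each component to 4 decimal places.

9.5382, -1.8674

Euler on (x,y): x_{n+1} = x_n + h·x', y_{n+1} = y_n + h·y'.
0.000000: (1.500000, -1.700000); f=(5.491500, 1.232500) → (2.872875, -1.391875)
0.250000: (2.872875, -1.391875); f=(9.428794, -0.041869) → (5.230073, -1.402342)
0.500000: (5.230073, -1.402342); f=(17.232470, -1.860264) → (9.538191, -1.867408)
(x(0.75), y(0.75)) ≈ (9.5382, -1.8674)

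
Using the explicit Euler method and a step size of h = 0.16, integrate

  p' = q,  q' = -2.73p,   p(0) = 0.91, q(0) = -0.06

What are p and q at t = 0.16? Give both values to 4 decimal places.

Euler on (p,q): p_{n+1} = p_n + h·p', q_{n+1} = q_n + h·q'.
0.000000: (0.910000, -0.060000); f=(-0.060000, -2.484300) → (0.900400, -0.457488)
(p(0.16), q(0.16)) ≈ (0.9004, -0.4575)

0.9004, -0.4575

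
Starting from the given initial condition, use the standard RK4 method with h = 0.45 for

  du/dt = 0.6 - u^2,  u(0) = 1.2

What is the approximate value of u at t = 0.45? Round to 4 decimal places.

0.9620

RK4: k1 = f(t_n, u_n); k2 = f(t_n + h/2, u_n + (h/2)·k1); k3 = f(t_n + h/2, u_n + (h/2)·k2); k4 = f(t_n + h, u_n + h·k3); u_{n+1} = u_n + (h/6)·(k1 + 2k2 + 2k3 + k4).
t=0.000000, u=1.200000:
  k1 = f(0.000000, 1.200000) = -0.840000
  k2 = f(0.225000, 1.011000) = -0.422121
  k3 = f(0.225000, 1.105023) = -0.621075
  k4 = f(0.450000, 0.920516) = -0.247350
  u ← 1.200000 + (0.45/6)·(k1 + 2k2 + 2k3 + k4) = 0.961969
u(0.45) ≈ 0.9620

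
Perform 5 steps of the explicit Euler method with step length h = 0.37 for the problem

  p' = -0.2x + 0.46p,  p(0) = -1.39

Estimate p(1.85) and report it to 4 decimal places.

Euler: p_{n+1} = p_n + h·f(x_n, p_n).
x=0.000000, p=-1.390000: f=-0.639400 → p ← -1.390000 + 0.37·(-0.639400) = -1.626578
x=0.370000, p=-1.626578: f=-0.822226 → p ← -1.626578 + 0.37·(-0.822226) = -1.930802
x=0.740000, p=-1.930802: f=-1.036169 → p ← -1.930802 + 0.37·(-1.036169) = -2.314184
x=1.110000, p=-2.314184: f=-1.286525 → p ← -2.314184 + 0.37·(-1.286525) = -2.790198
x=1.480000, p=-2.790198: f=-1.579491 → p ← -2.790198 + 0.37·(-1.579491) = -3.374610
p(1.85) ≈ -3.3746

-3.3746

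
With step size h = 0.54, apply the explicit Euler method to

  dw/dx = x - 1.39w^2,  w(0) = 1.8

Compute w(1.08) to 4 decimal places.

Euler: w_{n+1} = w_n + h·f(x_n, w_n).
x=0.000000, w=1.800000: f=-4.503600 → w ← 1.800000 + 0.54·(-4.503600) = -0.631944
x=0.540000, w=-0.631944: f=-0.015101 → w ← -0.631944 + 0.54·(-0.015101) = -0.640099
w(1.08) ≈ -0.6401

-0.6401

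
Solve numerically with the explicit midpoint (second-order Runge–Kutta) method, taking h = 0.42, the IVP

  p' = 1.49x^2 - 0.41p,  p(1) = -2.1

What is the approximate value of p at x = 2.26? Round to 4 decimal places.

3.1129

Midpoint: k1 = f(x_n, p_n); k2 = f(x_n + h/2, p_n + (h/2)·k1); p_{n+1} = p_n + h·k2.
x=1.000000, p=-2.100000:
  k1 = f(1.000000, -2.100000) = 2.351000
  k2 = f(1.210000, -1.606290) = 2.840088
  p ← -2.100000 + 0.42·2.840088 = -0.907163
x=1.420000, p=-0.907163:
  k1 = f(1.420000, -0.907163) = 3.376373
  k2 = f(1.630000, -0.198125) = 4.040012
  p ← -0.907163 + 0.42·4.040012 = 0.789642
x=1.840000, p=0.789642:
  k1 = f(1.840000, 0.789642) = 4.720791
  k2 = f(2.050000, 1.781008) = 5.531512
  p ← 0.789642 + 0.42·5.531512 = 3.112877
p(2.26) ≈ 3.1129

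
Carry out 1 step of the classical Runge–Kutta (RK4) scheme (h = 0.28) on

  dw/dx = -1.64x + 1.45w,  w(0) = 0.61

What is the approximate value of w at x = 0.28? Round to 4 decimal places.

RK4: k1 = f(x_n, w_n); k2 = f(x_n + h/2, w_n + (h/2)·k1); k3 = f(x_n + h/2, w_n + (h/2)·k2); k4 = f(x_n + h, w_n + h·k3); w_{n+1} = w_n + (h/6)·(k1 + 2k2 + 2k3 + k4).
x=0.000000, w=0.610000:
  k1 = f(0.000000, 0.610000) = 0.884500
  k2 = f(0.140000, 0.733830) = 0.834453
  k3 = f(0.140000, 0.726823) = 0.824294
  k4 = f(0.280000, 0.840802) = 0.759963
  w ← 0.610000 + (0.28/6)·(k1 + 2k2 + 2k3 + k4) = 0.841558
w(0.28) ≈ 0.8416

0.8416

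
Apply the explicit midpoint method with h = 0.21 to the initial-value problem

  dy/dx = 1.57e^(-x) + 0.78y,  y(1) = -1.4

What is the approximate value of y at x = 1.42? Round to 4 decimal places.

Midpoint: k1 = f(x_n, y_n); k2 = f(x_n + h/2, y_n + (h/2)·k1); y_{n+1} = y_n + h·k2.
x=1.000000, y=-1.400000:
  k1 = f(1.000000, -1.400000) = -0.514429
  k2 = f(1.105000, -1.454015) = -0.614131
  y ← -1.400000 + 0.21·(-0.614131) = -1.528967
x=1.210000, y=-1.528967:
  k1 = f(1.210000, -1.528967) = -0.724425
  k2 = f(1.315000, -1.605032) = -0.830420
  y ← -1.528967 + 0.21·(-0.830420) = -1.703356
y(1.42) ≈ -1.7034

-1.7034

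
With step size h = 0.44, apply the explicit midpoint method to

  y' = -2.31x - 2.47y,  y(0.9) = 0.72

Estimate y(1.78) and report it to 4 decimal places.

Midpoint: k1 = f(x_n, y_n); k2 = f(x_n + h/2, y_n + (h/2)·k1); y_{n+1} = y_n + h·k2.
x=0.900000, y=0.720000:
  k1 = f(0.900000, 0.720000) = -3.857400
  k2 = f(1.120000, -0.128628) = -2.269489
  y ← 0.720000 + 0.44·(-2.269489) = -0.278575
x=1.340000, y=-0.278575:
  k1 = f(1.340000, -0.278575) = -2.407320
  k2 = f(1.560000, -0.808185) = -1.607382
  y ← -0.278575 + 0.44·(-1.607382) = -0.985823
y(1.78) ≈ -0.9858

-0.9858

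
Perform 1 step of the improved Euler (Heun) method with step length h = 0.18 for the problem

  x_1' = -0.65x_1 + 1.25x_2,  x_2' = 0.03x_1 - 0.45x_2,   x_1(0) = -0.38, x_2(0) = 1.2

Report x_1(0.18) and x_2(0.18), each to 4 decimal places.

Heun on (x_1,x_2): k1 = f(s_n, state_n); k2 = f(s_n + h, state_n + h·k1); state_{n+1} = state_n + (h/2)·(k1 + k2).
0.000000: (-0.380000, 1.200000)
  k1 = (1.747000, -0.551400)
  predictor → (-0.065540, 1.100748)
  k2 = (1.418536, -0.497303)
  → (-0.095102, 1.105617)
(x_1(0.18), x_2(0.18)) ≈ (-0.0951, 1.1056)

-0.0951, 1.1056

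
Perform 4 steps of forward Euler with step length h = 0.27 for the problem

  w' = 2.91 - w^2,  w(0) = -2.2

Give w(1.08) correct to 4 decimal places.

Euler: w_{n+1} = w_n + h·f(x_n, w_n).
x=0.000000, w=-2.200000: f=-1.930000 → w ← -2.200000 + 0.27·(-1.930000) = -2.721100
x=0.270000, w=-2.721100: f=-4.494385 → w ← -2.721100 + 0.27·(-4.494385) = -3.934584
x=0.540000, w=-3.934584: f=-12.570951 → w ← -3.934584 + 0.27·(-12.570951) = -7.328741
x=0.810000, w=-7.328741: f=-50.800443 → w ← -7.328741 + 0.27·(-50.800443) = -21.044860
w(1.08) ≈ -21.0449

-21.0449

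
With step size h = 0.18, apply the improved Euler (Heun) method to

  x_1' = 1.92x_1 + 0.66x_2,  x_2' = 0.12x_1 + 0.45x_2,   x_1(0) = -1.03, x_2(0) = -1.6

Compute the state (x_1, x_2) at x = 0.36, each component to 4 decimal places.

-2.6165, -1.9588

Heun on (x_1,x_2): k1 = f(x_n, state_n); k2 = f(x_n + h, state_n + h·k1); state_{n+1} = state_n + (h/2)·(k1 + k2).
0.000000: (-1.030000, -1.600000)
  k1 = (-3.033600, -0.843600)
  predictor → (-1.576048, -1.751848)
  k2 = (-4.182232, -0.977457)
  → (-1.679425, -1.763895)
0.180000: (-1.679425, -1.763895)
  k1 = (-4.388667, -0.995284)
  predictor → (-2.469385, -1.943046)
  k2 = (-6.023629, -1.170697)
  → (-2.616532, -1.958833)
(x_1(0.36), x_2(0.36)) ≈ (-2.6165, -1.9588)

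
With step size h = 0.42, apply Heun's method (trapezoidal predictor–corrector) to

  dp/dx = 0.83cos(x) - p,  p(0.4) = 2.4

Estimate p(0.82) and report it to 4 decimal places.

Heun: k1 = f(x_n, p_n); k2 = f(x_n + h, p_n + h·k1); p_{n+1} = p_n + (h/2)·(k1 + k2).
x=0.400000, p=2.400000:
  k1 = f(0.400000, 2.400000) = -1.635519
  k2 = f(0.820000, 1.713082) = -1.146838
  p ← 2.400000 + (0.42/2)·(-1.635519 + (-1.146838)) = 1.815705
p(0.82) ≈ 1.8157

1.8157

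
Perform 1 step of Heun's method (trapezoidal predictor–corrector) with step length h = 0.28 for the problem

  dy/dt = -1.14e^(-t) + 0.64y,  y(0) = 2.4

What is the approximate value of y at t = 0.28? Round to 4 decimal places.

2.5598

Heun: k1 = f(t_n, y_n); k2 = f(t_n + h, y_n + h·k1); y_{n+1} = y_n + (h/2)·(k1 + k2).
t=0.000000, y=2.400000:
  k1 = f(0.000000, 2.400000) = 0.396000
  k2 = f(0.280000, 2.510880) = 0.745370
  y ← 2.400000 + (0.28/2)·(0.396000 + 0.745370) = 2.559792
y(0.28) ≈ 2.5598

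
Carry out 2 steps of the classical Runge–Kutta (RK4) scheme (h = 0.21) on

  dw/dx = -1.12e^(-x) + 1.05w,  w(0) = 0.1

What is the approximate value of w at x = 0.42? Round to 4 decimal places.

-0.3348

RK4: k1 = f(x_n, w_n); k2 = f(x_n + h/2, w_n + (h/2)·k1); k3 = f(x_n + h/2, w_n + (h/2)·k2); k4 = f(x_n + h, w_n + h·k3); w_{n+1} = w_n + (h/6)·(k1 + 2k2 + 2k3 + k4).
x=0.000000, w=0.100000:
  k1 = f(0.000000, 0.100000) = -1.015000
  k2 = f(0.105000, -0.006575) = -1.015267
  k3 = f(0.105000, -0.006603) = -1.015297
  k4 = f(0.210000, -0.113212) = -1.026727
  w ← 0.100000 + (0.21/6)·(k1 + 2k2 + 2k3 + k4) = -0.113600
x=0.210000, w=-0.113600:
  k1 = f(0.210000, -0.113600) = -1.027134
  k2 = f(0.315000, -0.221449) = -1.049885
  k3 = f(0.315000, -0.223838) = -1.052393
  k4 = f(0.420000, -0.334603) = -1.087225
  w ← -0.113600 + (0.21/6)·(k1 + 2k2 + 2k3 + k4) = -0.334762
w(0.42) ≈ -0.3348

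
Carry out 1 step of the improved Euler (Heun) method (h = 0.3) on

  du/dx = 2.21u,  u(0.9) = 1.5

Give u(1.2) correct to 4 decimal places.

Heun: k1 = f(x_n, u_n); k2 = f(x_n + h, u_n + h·k1); u_{n+1} = u_n + (h/2)·(k1 + k2).
x=0.900000, u=1.500000:
  k1 = f(0.900000, 1.500000) = 3.315000
  k2 = f(1.200000, 2.494500) = 5.512845
  u ← 1.500000 + (0.3/2)·(3.315000 + 5.512845) = 2.824177
u(1.2) ≈ 2.8242

2.8242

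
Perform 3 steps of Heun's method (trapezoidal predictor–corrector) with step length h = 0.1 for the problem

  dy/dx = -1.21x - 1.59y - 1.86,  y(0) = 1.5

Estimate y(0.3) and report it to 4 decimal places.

Heun: k1 = f(x_n, y_n); k2 = f(x_n + h, y_n + h·k1); y_{n+1} = y_n + (h/2)·(k1 + k2).
x=0.000000, y=1.500000:
  k1 = f(0.000000, 1.500000) = -4.245000
  k2 = f(0.100000, 1.075500) = -3.691045
  y ← 1.500000 + (0.1/2)·(-4.245000 + (-3.691045)) = 1.103198
x=0.100000, y=1.103198:
  k1 = f(0.100000, 1.103198) = -3.735084
  k2 = f(0.200000, 0.729689) = -3.262206
  y ← 1.103198 + (0.1/2)·(-3.735084 + (-3.262206)) = 0.753333
x=0.200000, y=0.753333:
  k1 = f(0.200000, 0.753333) = -3.299800
  k2 = f(0.300000, 0.423353) = -2.896132
  y ← 0.753333 + (0.1/2)·(-3.299800 + (-2.896132)) = 0.443537
y(0.3) ≈ 0.4435

0.4435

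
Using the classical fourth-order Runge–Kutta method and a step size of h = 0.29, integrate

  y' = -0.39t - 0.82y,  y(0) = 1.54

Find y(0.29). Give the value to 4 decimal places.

RK4: k1 = f(t_n, y_n); k2 = f(t_n + h/2, y_n + (h/2)·k1); k3 = f(t_n + h/2, y_n + (h/2)·k2); k4 = f(t_n + h, y_n + h·k3); y_{n+1} = y_n + (h/6)·(k1 + 2k2 + 2k3 + k4).
t=0.000000, y=1.540000:
  k1 = f(0.000000, 1.540000) = -1.262800
  k2 = f(0.145000, 1.356894) = -1.169203
  k3 = f(0.145000, 1.370466) = -1.180332
  k4 = f(0.290000, 1.197704) = -1.095217
  y ← 1.540000 + (0.29/6)·(k1 + 2k2 + 2k3 + k4) = 1.198907
y(0.29) ≈ 1.1989

1.1989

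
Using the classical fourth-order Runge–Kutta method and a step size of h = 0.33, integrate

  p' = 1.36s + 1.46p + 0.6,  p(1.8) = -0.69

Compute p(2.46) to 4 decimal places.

1.9937

RK4: k1 = f(s_n, p_n); k2 = f(s_n + h/2, p_n + (h/2)·k1); k3 = f(s_n + h/2, p_n + (h/2)·k2); k4 = f(s_n + h, p_n + h·k3); p_{n+1} = p_n + (h/6)·(k1 + 2k2 + 2k3 + k4).
s=1.800000, p=-0.690000:
  k1 = f(1.800000, -0.690000) = 2.040600
  k2 = f(1.965000, -0.353301) = 2.756581
  k3 = f(1.965000, -0.235164) = 2.929060
  k4 = f(2.130000, 0.276590) = 3.900621
  p ← -0.690000 + (0.33/6)·(k1 + 2k2 + 2k3 + k4) = 0.262188
s=2.130000, p=0.262188:
  k1 = f(2.130000, 0.262188) = 3.879594
  k2 = f(2.295000, 0.902321) = 5.038588
  k3 = f(2.295000, 1.093555) = 5.317790
  k4 = f(2.460000, 2.017058) = 6.890505
  p ← 0.262188 + (0.33/6)·(k1 + 2k2 + 2k3 + k4) = 1.993745
p(2.46) ≈ 1.9937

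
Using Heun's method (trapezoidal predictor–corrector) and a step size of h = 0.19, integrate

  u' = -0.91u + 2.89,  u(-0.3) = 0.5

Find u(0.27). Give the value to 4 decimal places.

Heun: k1 = f(t_n, u_n); k2 = f(t_n + h, u_n + h·k1); u_{n+1} = u_n + (h/2)·(k1 + k2).
t=-0.300000, u=0.500000:
  k1 = f(-0.300000, 0.500000) = 2.435000
  k2 = f(-0.110000, 0.962650) = 2.013988
  u ← 0.500000 + (0.19/2)·(2.435000 + 2.013988) = 0.922654
t=-0.110000, u=0.922654:
  k1 = f(-0.110000, 0.922654) = 2.050385
  k2 = f(0.080000, 1.312227) = 1.695873
  u ← 0.922654 + (0.19/2)·(2.050385 + 1.695873) = 1.278548
t=0.080000, u=1.278548:
  k1 = f(0.080000, 1.278548) = 1.726521
  k2 = f(0.270000, 1.606587) = 1.428005
  u ← 1.278548 + (0.19/2)·(1.726521 + 1.428005) = 1.578228
u(0.27) ≈ 1.5782

1.5782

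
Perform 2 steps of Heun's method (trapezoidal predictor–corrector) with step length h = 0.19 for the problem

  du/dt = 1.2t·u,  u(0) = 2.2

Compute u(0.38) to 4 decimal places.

2.3979

Heun: k1 = f(t_n, u_n); k2 = f(t_n + h, u_n + h·k1); u_{n+1} = u_n + (h/2)·(k1 + k2).
t=0.000000, u=2.200000:
  k1 = f(0.000000, 2.200000) = 0.000000
  k2 = f(0.190000, 2.200000) = 0.501600
  u ← 2.200000 + (0.19/2)·(0.000000 + 0.501600) = 2.247652
t=0.190000, u=2.247652:
  k1 = f(0.190000, 2.247652) = 0.512465
  k2 = f(0.380000, 2.345020) = 1.069329
  u ← 2.247652 + (0.19/2)·(0.512465 + 1.069329) = 2.397922
u(0.38) ≈ 2.3979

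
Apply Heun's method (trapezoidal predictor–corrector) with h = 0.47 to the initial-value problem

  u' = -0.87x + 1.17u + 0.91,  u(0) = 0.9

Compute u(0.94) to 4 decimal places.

3.5727

Heun: k1 = f(x_n, u_n); k2 = f(x_n + h, u_n + h·k1); u_{n+1} = u_n + (h/2)·(k1 + k2).
x=0.000000, u=0.900000:
  k1 = f(0.000000, 0.900000) = 1.963000
  k2 = f(0.470000, 1.822610) = 2.633554
  u ← 0.900000 + (0.47/2)·(1.963000 + 2.633554) = 1.980190
x=0.470000, u=1.980190:
  k1 = f(0.470000, 1.980190) = 2.817922
  k2 = f(0.940000, 3.304614) = 3.958598
  u ← 1.980190 + (0.47/2)·(2.817922 + 3.958598) = 3.572672
u(0.94) ≈ 3.5727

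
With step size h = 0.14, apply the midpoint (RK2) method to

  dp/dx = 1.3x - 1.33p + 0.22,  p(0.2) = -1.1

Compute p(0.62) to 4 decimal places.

Midpoint: k1 = f(x_n, p_n); k2 = f(x_n + h/2, p_n + (h/2)·k1); p_{n+1} = p_n + h·k2.
x=0.200000, p=-1.100000:
  k1 = f(0.200000, -1.100000) = 1.943000
  k2 = f(0.270000, -0.963990) = 1.853107
  p ← -1.100000 + 0.14·1.853107 = -0.840565
x=0.340000, p=-0.840565:
  k1 = f(0.340000, -0.840565) = 1.779952
  k2 = f(0.410000, -0.715968) = 1.705238
  p ← -0.840565 + 0.14·1.705238 = -0.601832
x=0.480000, p=-0.601832:
  k1 = f(0.480000, -0.601832) = 1.644436
  k2 = f(0.550000, -0.486721) = 1.582339
  p ← -0.601832 + 0.14·1.582339 = -0.380304
p(0.62) ≈ -0.3803

-0.3803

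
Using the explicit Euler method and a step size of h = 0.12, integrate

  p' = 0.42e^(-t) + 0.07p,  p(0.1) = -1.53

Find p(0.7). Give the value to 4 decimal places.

-1.4099

Euler: p_{n+1} = p_n + h·f(t_n, p_n).
t=0.100000, p=-1.530000: f=0.272932 → p ← -1.530000 + 0.12·0.272932 = -1.497248
t=0.220000, p=-1.497248: f=0.232251 → p ← -1.497248 + 0.12·0.232251 = -1.469378
t=0.340000, p=-1.469378: f=0.196087 → p ← -1.469378 + 0.12·0.196087 = -1.445848
t=0.460000, p=-1.445848: f=0.163930 → p ← -1.445848 + 0.12·0.163930 = -1.426176
t=0.580000, p=-1.426176: f=0.135325 → p ← -1.426176 + 0.12·0.135325 = -1.409937
p(0.7) ≈ -1.4099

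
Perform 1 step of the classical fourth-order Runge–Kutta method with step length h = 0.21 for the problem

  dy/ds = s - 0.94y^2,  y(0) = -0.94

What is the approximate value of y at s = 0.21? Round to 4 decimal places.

-1.1286

RK4: k1 = f(s_n, y_n); k2 = f(s_n + h/2, y_n + (h/2)·k1); k3 = f(s_n + h/2, y_n + (h/2)·k2); k4 = f(s_n + h, y_n + h·k3); y_{n+1} = y_n + (h/6)·(k1 + 2k2 + 2k3 + k4).
s=0.000000, y=-0.940000:
  k1 = f(0.000000, -0.940000) = -0.830584
  k2 = f(0.105000, -1.027211) = -0.886853
  k3 = f(0.105000, -1.033120) = -0.898296
  k4 = f(0.210000, -1.128642) = -0.987403
  y ← -0.940000 + (0.21/6)·(k1 + 2k2 + 2k3 + k4) = -1.128590
y(0.21) ≈ -1.1286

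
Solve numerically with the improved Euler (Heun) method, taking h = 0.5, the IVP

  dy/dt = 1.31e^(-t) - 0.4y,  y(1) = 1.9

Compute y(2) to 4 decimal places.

Heun: k1 = f(t_n, y_n); k2 = f(t_n + h, y_n + h·k1); y_{n+1} = y_n + (h/2)·(k1 + k2).
t=1.000000, y=1.900000:
  k1 = f(1.000000, 1.900000) = -0.278078
  k2 = f(1.500000, 1.760961) = -0.412084
  y ← 1.900000 + (0.5/2)·(-0.278078 + (-0.412084)) = 1.727460
t=1.500000, y=1.727460:
  k1 = f(1.500000, 1.727460) = -0.398683
  k2 = f(2.000000, 1.528118) = -0.433958
  y ← 1.727460 + (0.5/2)·(-0.398683 + (-0.433958)) = 1.519299
y(2) ≈ 1.5193

1.5193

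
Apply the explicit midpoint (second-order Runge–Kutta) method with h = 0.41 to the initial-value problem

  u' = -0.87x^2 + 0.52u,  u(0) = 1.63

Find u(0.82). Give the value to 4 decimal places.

2.3300

Midpoint: k1 = f(x_n, u_n); k2 = f(x_n + h/2, u_n + (h/2)·k1); u_{n+1} = u_n + h·k2.
x=0.000000, u=1.630000:
  k1 = f(0.000000, 1.630000) = 0.847600
  k2 = f(0.205000, 1.803758) = 0.901392
  u ← 1.630000 + 0.41·0.901392 = 1.999571
x=0.410000, u=1.999571:
  k1 = f(0.410000, 1.999571) = 0.893530
  k2 = f(0.615000, 2.182745) = 0.805971
  u ← 1.999571 + 0.41·0.805971 = 2.330019
u(0.82) ≈ 2.3300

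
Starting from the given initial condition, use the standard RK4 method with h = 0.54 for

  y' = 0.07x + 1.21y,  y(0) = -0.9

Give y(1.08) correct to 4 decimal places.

-3.2549

RK4: k1 = f(x_n, y_n); k2 = f(x_n + h/2, y_n + (h/2)·k1); k3 = f(x_n + h/2, y_n + (h/2)·k2); k4 = f(x_n + h, y_n + h·k3); y_{n+1} = y_n + (h/6)·(k1 + 2k2 + 2k3 + k4).
x=0.000000, y=-0.900000:
  k1 = f(0.000000, -0.900000) = -1.089000
  k2 = f(0.270000, -1.194030) = -1.425876
  k3 = f(0.270000, -1.284987) = -1.535934
  k4 = f(0.540000, -1.729404) = -2.054779
  y ← -0.900000 + (0.54/6)·(k1 + 2k2 + 2k3 + k4) = -1.716066
x=0.540000, y=-1.716066:
  k1 = f(0.540000, -1.716066) = -2.038640
  k2 = f(0.810000, -2.266499) = -2.685763
  k3 = f(0.810000, -2.441222) = -2.897179
  k4 = f(1.080000, -3.280542) = -3.893856
  y ← -1.716066 + (0.54/6)·(k1 + 2k2 + 2k3 + k4) = -3.254920
y(1.08) ≈ -3.2549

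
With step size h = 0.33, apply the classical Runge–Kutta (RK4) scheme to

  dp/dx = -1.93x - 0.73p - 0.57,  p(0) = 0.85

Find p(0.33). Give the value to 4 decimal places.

RK4: k1 = f(x_n, p_n); k2 = f(x_n + h/2, p_n + (h/2)·k1); k3 = f(x_n + h/2, p_n + (h/2)·k2); k4 = f(x_n + h, p_n + h·k3); p_{n+1} = p_n + (h/6)·(k1 + 2k2 + 2k3 + k4).
x=0.000000, p=0.850000:
  k1 = f(0.000000, 0.850000) = -1.190500
  k2 = f(0.165000, 0.653567) = -1.365554
  k3 = f(0.165000, 0.624684) = -1.344469
  k4 = f(0.330000, 0.406325) = -1.503517
  p ← 0.850000 + (0.33/6)·(k1 + 2k2 + 2k3 + k4) = 0.403726
p(0.33) ≈ 0.4037

0.4037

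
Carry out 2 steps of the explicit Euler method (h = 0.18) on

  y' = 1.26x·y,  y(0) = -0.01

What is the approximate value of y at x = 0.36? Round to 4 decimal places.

-0.0104

Euler: y_{n+1} = y_n + h·f(x_n, y_n).
x=0.000000, y=-0.010000: f=0.000000 → y ← -0.010000 + 0.18·0.000000 = -0.010000
x=0.180000, y=-0.010000: f=-0.002268 → y ← -0.010000 + 0.18·(-0.002268) = -0.010408
y(0.36) ≈ -0.0104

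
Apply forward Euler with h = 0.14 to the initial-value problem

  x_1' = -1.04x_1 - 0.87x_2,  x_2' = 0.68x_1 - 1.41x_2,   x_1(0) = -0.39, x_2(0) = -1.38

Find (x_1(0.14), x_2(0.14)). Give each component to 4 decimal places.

-0.1651, -1.1447

Euler on (x_1,x_2): x_1_{n+1} = x_1_n + h·x_1', x_2_{n+1} = x_2_n + h·x_2'.
0.000000: (-0.390000, -1.380000); f=(1.606200, 1.680600) → (-0.165132, -1.144716)
(x_1(0.14), x_2(0.14)) ≈ (-0.1651, -1.1447)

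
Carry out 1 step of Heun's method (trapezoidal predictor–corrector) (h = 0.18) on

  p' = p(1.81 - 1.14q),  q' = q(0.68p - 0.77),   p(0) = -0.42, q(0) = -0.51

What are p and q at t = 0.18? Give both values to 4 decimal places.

Heun on (p,q): k1 = f(t_n, state_n); k2 = f(t_n + h, state_n + h·k1); state_{n+1} = state_n + (h/2)·(k1 + k2).
0.000000: (-0.420000, -0.510000)
  k1 = (-1.004388, 0.538356)
  predictor → (-0.600790, -0.413096)
  k2 = (-1.370359, 0.486849)
  → (-0.633727, -0.417732)
(p(0.18), q(0.18)) ≈ (-0.6337, -0.4177)

-0.6337, -0.4177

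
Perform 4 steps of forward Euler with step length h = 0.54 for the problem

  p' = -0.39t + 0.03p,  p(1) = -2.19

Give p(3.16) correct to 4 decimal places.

-3.8882

Euler: p_{n+1} = p_n + h·f(t_n, p_n).
t=1.000000, p=-2.190000: f=-0.455700 → p ← -2.190000 + 0.54·(-0.455700) = -2.436078
t=1.540000, p=-2.436078: f=-0.673682 → p ← -2.436078 + 0.54·(-0.673682) = -2.799866
t=2.080000, p=-2.799866: f=-0.895196 → p ← -2.799866 + 0.54·(-0.895196) = -3.283272
t=2.620000, p=-3.283272: f=-1.120298 → p ← -3.283272 + 0.54·(-1.120298) = -3.888233
p(3.16) ≈ -3.8882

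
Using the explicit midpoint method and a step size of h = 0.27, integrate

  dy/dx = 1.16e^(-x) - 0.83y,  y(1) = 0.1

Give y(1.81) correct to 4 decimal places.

Midpoint: k1 = f(x_n, y_n); k2 = f(x_n + h/2, y_n + (h/2)·k1); y_{n+1} = y_n + h·k2.
x=1.000000, y=0.100000:
  k1 = f(1.000000, 0.100000) = 0.343740
  k2 = f(1.135000, 0.146405) = 0.251334
  y ← 0.100000 + 0.27·0.251334 = 0.167860
x=1.270000, y=0.167860:
  k1 = f(1.270000, 0.167860) = 0.186441
  k2 = f(1.405000, 0.193030) = 0.124411
  y ← 0.167860 + 0.27·0.124411 = 0.201451
x=1.540000, y=0.201451:
  k1 = f(1.540000, 0.201451) = 0.081478
  k2 = f(1.675000, 0.212451) = 0.040944
  y ← 0.201451 + 0.27·0.040944 = 0.212506
y(1.81) ≈ 0.2125

0.2125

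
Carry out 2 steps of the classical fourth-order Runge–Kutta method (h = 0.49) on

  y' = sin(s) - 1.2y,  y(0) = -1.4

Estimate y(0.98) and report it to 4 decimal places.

-0.1259

RK4: k1 = f(s_n, y_n); k2 = f(s_n + h/2, y_n + (h/2)·k1); k3 = f(s_n + h/2, y_n + (h/2)·k2); k4 = f(s_n + h, y_n + h·k3); y_{n+1} = y_n + (h/6)·(k1 + 2k2 + 2k3 + k4).
s=0.000000, y=-1.400000:
  k1 = f(0.000000, -1.400000) = 1.680000
  k2 = f(0.245000, -0.988400) = 1.428636
  k3 = f(0.245000, -1.049984) = 1.502537
  k4 = f(0.490000, -0.663757) = 1.267134
  y ← -1.400000 + (0.49/6)·(k1 + 2k2 + 2k3 + k4) = -0.680559
s=0.490000, y=-0.680559:
  k1 = f(0.490000, -0.680559) = 1.287297
  k2 = f(0.735000, -0.365171) = 1.108793
  k3 = f(0.735000, -0.408905) = 1.161273
  k4 = f(0.980000, -0.111535) = 0.964340
  y ← -0.680559 + (0.49/6)·(k1 + 2k2 + 2k3 + k4) = -0.125898
y(0.98) ≈ -0.1259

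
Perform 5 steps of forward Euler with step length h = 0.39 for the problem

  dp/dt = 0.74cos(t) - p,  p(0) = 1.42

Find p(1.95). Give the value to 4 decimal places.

0.3686

Euler: p_{n+1} = p_n + h·f(t_n, p_n).
t=0.000000, p=1.420000: f=-0.680000 → p ← 1.420000 + 0.39·(-0.680000) = 1.154800
t=0.390000, p=1.154800: f=-0.470367 → p ← 1.154800 + 0.39·(-0.470367) = 0.971357
t=0.780000, p=0.971357: f=-0.445281 → p ← 0.971357 + 0.39·(-0.445281) = 0.797697
t=1.170000, p=0.797697: f=-0.508985 → p ← 0.797697 + 0.39·(-0.508985) = 0.599193
t=1.560000, p=0.599193: f=-0.591204 → p ← 0.599193 + 0.39·(-0.591204) = 0.368624
p(1.95) ≈ 0.3686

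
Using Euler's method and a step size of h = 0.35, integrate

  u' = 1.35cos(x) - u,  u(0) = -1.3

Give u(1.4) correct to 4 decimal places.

0.5552

Euler: u_{n+1} = u_n + h·f(x_n, u_n).
x=0.000000, u=-1.300000: f=2.650000 → u ← -1.300000 + 0.35·2.650000 = -0.372500
x=0.350000, u=-0.372500: f=1.640653 → u ← -0.372500 + 0.35·1.640653 = 0.201729
x=0.700000, u=0.201729: f=0.830808 → u ← 0.201729 + 0.35·0.830808 = 0.492512
x=1.050000, u=0.492512: f=0.179209 → u ← 0.492512 + 0.35·0.179209 = 0.555235
u(1.4) ≈ 0.5552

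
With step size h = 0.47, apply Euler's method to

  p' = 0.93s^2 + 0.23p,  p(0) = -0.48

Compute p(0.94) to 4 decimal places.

-0.4928

Euler: p_{n+1} = p_n + h·f(s_n, p_n).
s=0.000000, p=-0.480000: f=-0.110400 → p ← -0.480000 + 0.47·(-0.110400) = -0.531888
s=0.470000, p=-0.531888: f=0.083103 → p ← -0.531888 + 0.47·0.083103 = -0.492830
p(0.94) ≈ -0.4928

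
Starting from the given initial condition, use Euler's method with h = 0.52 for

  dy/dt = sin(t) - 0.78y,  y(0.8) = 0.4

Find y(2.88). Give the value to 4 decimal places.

Euler: y_{n+1} = y_n + h·f(t_n, y_n).
t=0.800000, y=0.400000: f=0.405356 → y ← 0.400000 + 0.52·0.405356 = 0.610785
t=1.320000, y=0.610785: f=0.492303 → y ← 0.610785 + 0.52·0.492303 = 0.866783
t=1.840000, y=0.866783: f=0.287893 → y ← 0.866783 + 0.52·0.287893 = 1.016487
t=2.360000, y=1.016487: f=-0.088449 → y ← 1.016487 + 0.52·(-0.088449) = 0.970493
y(2.88) ≈ 0.9705

0.9705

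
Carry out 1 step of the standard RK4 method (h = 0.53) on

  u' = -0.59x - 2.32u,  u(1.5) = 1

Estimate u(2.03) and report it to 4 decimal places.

RK4: k1 = f(x_n, u_n); k2 = f(x_n + h/2, u_n + (h/2)·k1); k3 = f(x_n + h/2, u_n + (h/2)·k2); k4 = f(x_n + h, u_n + h·k3); u_{n+1} = u_n + (h/6)·(k1 + 2k2 + 2k3 + k4).
x=1.500000, u=1.000000:
  k1 = f(1.500000, 1.000000) = -3.205000
  k2 = f(1.765000, 0.150675) = -1.390916
  k3 = f(1.765000, 0.631407) = -2.506215
  k4 = f(2.030000, -0.328294) = -0.436058
  u ← 1.000000 + (0.53/6)·(k1 + 2k2 + 2k3 + k4) = -0.010120
u(2.03) ≈ -0.0101

-0.0101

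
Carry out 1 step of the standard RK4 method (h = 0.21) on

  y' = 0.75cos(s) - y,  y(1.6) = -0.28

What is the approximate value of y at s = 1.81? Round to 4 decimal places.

RK4: k1 = f(s_n, y_n); k2 = f(s_n + h/2, y_n + (h/2)·k1); k3 = f(s_n + h/2, y_n + (h/2)·k2); k4 = f(s_n + h, y_n + h·k3); y_{n+1} = y_n + (h/6)·(k1 + 2k2 + 2k3 + k4).
s=1.600000, y=-0.280000:
  k1 = f(1.600000, -0.280000) = 0.258100
  k2 = f(1.705000, -0.252899) = 0.152549
  k3 = f(1.705000, -0.263982) = 0.163632
  k4 = f(1.810000, -0.245637) = 0.067941
  y ← -0.280000 + (0.21/6)·(k1 + 2k2 + 2k3 + k4) = -0.246456
y(1.81) ≈ -0.2465

-0.2465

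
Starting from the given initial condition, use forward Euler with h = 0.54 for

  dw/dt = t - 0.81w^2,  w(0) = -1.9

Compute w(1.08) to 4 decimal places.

Euler: w_{n+1} = w_n + h·f(t_n, w_n).
t=0.000000, w=-1.900000: f=-2.924100 → w ← -1.900000 + 0.54·(-2.924100) = -3.479014
t=0.540000, w=-3.479014: f=-9.263866 → w ← -3.479014 + 0.54·(-9.263866) = -8.481502
w(1.08) ≈ -8.4815

-8.4815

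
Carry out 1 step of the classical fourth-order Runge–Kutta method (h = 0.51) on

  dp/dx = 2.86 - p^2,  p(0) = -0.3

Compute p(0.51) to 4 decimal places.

0.9979

RK4: k1 = f(x_n, p_n); k2 = f(x_n + h/2, p_n + (h/2)·k1); k3 = f(x_n + h/2, p_n + (h/2)·k2); k4 = f(x_n + h, p_n + h·k3); p_{n+1} = p_n + (h/6)·(k1 + 2k2 + 2k3 + k4).
x=0.000000, p=-0.300000:
  k1 = f(0.000000, -0.300000) = 2.770000
  k2 = f(0.255000, 0.406350) = 2.694880
  k3 = f(0.255000, 0.387194) = 2.710081
  k4 = f(0.510000, 1.082141) = 1.688971
  p ← -0.300000 + (0.51/6)·(k1 + 2k2 + 2k3 + k4) = 0.997856
p(0.51) ≈ 0.9979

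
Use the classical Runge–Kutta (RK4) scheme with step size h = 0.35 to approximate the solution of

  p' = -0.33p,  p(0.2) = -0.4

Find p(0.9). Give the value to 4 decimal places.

-0.3175

RK4: k1 = f(t_n, p_n); k2 = f(t_n + h/2, p_n + (h/2)·k1); k3 = f(t_n + h/2, p_n + (h/2)·k2); k4 = f(t_n + h, p_n + h·k3); p_{n+1} = p_n + (h/6)·(k1 + 2k2 + 2k3 + k4).
t=0.200000, p=-0.400000:
  k1 = f(0.200000, -0.400000) = 0.132000
  k2 = f(0.375000, -0.376900) = 0.124377
  k3 = f(0.375000, -0.378234) = 0.124817
  k4 = f(0.550000, -0.356314) = 0.117584
  p ← -0.400000 + (0.35/6)·(k1 + 2k2 + 2k3 + k4) = -0.356368
t=0.550000, p=-0.356368:
  k1 = f(0.550000, -0.356368) = 0.117602
  k2 = f(0.725000, -0.335788) = 0.110810
  k3 = f(0.725000, -0.336977) = 0.111202
  k4 = f(0.900000, -0.317448) = 0.104758
  p ← -0.356368 + (0.35/6)·(k1 + 2k2 + 2k3 + k4) = -0.317496
p(0.9) ≈ -0.3175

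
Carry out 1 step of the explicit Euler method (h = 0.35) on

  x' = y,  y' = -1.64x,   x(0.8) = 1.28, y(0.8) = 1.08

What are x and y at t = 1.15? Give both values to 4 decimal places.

Euler on (x,y): x_{n+1} = x_n + h·x', y_{n+1} = y_n + h·y'.
0.800000: (1.280000, 1.080000); f=(1.080000, -2.099200) → (1.658000, 0.345280)
(x(1.15), y(1.15)) ≈ (1.6580, 0.3453)

1.6580, 0.3453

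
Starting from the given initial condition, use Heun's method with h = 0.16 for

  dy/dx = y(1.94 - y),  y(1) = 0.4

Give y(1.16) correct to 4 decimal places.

Heun: k1 = f(x_n, y_n); k2 = f(x_n + h, y_n + h·k1); y_{n+1} = y_n + (h/2)·(k1 + k2).
x=1.000000, y=0.400000:
  k1 = f(1.000000, 0.400000) = 0.616000
  k2 = f(1.160000, 0.498560) = 0.718644
  y ← 0.400000 + (0.16/2)·(0.616000 + 0.718644) = 0.506772
y(1.16) ≈ 0.5068

0.5068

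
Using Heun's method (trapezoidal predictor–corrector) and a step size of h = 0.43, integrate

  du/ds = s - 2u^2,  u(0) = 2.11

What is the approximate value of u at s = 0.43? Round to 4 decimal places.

-0.9823

Heun: k1 = f(s_n, u_n); k2 = f(s_n + h, u_n + h·k1); u_{n+1} = u_n + (h/2)·(k1 + k2).
s=0.000000, u=2.110000:
  k1 = f(0.000000, 2.110000) = -8.904200
  k2 = f(0.430000, -1.718806) = -5.478588
  u ← 2.110000 + (0.43/2)·(-8.904200 + (-5.478588)) = -0.982299
u(0.43) ≈ -0.9823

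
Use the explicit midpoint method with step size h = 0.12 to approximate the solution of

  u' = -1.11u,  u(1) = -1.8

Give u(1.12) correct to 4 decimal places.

Midpoint: k1 = f(s_n, u_n); k2 = f(s_n + h/2, u_n + (h/2)·k1); u_{n+1} = u_n + h·k2.
s=1.000000, u=-1.800000:
  k1 = f(1.000000, -1.800000) = 1.998000
  k2 = f(1.060000, -1.680120) = 1.864933
  u ← -1.800000 + 0.12·1.864933 = -1.576208
u(1.12) ≈ -1.5762

-1.5762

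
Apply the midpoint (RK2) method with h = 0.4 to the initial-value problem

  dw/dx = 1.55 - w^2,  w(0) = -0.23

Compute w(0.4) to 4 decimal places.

Midpoint: k1 = f(x_n, w_n); k2 = f(x_n + h/2, w_n + (h/2)·k1); w_{n+1} = w_n + h·k2.
x=0.000000, w=-0.230000:
  k1 = f(0.000000, -0.230000) = 1.497100
  k2 = f(0.200000, 0.069420) = 1.545181
  w ← -0.230000 + 0.4·1.545181 = 0.388072
w(0.4) ≈ 0.3881

0.3881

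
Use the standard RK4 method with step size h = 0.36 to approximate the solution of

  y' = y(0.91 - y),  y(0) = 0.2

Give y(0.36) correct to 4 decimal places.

0.2557

RK4: k1 = f(t_n, y_n); k2 = f(t_n + h/2, y_n + (h/2)·k1); k3 = f(t_n + h/2, y_n + (h/2)·k2); k4 = f(t_n + h, y_n + h·k3); y_{n+1} = y_n + (h/6)·(k1 + 2k2 + 2k3 + k4).
t=0.000000, y=0.200000:
  k1 = f(0.000000, 0.200000) = 0.142000
  k2 = f(0.180000, 0.225560) = 0.154382
  k3 = f(0.180000, 0.227789) = 0.155400
  k4 = f(0.360000, 0.255944) = 0.167402
  y ← 0.200000 + (0.36/6)·(k1 + 2k2 + 2k3 + k4) = 0.255738
y(0.36) ≈ 0.2557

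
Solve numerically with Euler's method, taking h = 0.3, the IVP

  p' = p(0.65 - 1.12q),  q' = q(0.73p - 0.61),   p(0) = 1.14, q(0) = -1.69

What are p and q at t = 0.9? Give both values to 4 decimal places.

7.0798, -3.6474

Euler on (p,q): p_{n+1} = p_n + h·p', q_{n+1} = q_n + h·q'.
0.000000: (1.140000, -1.690000); f=(2.898792, -0.375518) → (2.009638, -1.802655)
0.300000: (2.009638, -1.802655); f=(5.363671, -1.544940) → (3.618739, -2.266137)
0.600000: (3.618739, -2.266137); f=(11.536806, -4.604064) → (7.079781, -3.647357)
(p(0.9), q(0.9)) ≈ (7.0798, -3.6474)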